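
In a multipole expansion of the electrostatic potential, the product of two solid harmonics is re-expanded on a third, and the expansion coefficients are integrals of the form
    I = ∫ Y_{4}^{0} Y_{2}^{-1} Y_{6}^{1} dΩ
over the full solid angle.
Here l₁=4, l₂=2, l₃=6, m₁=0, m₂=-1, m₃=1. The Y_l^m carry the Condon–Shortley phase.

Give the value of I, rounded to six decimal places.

Checks pass: Σm=0; 12 even; l₃=6∈[2,6].
(2·4+1)(2·2+1)(2·6+1) = 585
Δ: 0! 8! 4! / 13! → 1/6435
sum: t=0:+1/2304 = 1/2304
3j²(4 2 6; 0 0 0) = Δ·Π!·Σ² = 5/143  (sign +1)
sum: t=0:+1/3456 = 1/3456
3j²(4 2 6; 0 -1 1) = Δ·Π!·Σ² = 35/1287  (sign -1)
combine: 4πI² = 585·5/143·35/1287 = 875/1573
take √, sign -1: I = -0.21039467

-0.210395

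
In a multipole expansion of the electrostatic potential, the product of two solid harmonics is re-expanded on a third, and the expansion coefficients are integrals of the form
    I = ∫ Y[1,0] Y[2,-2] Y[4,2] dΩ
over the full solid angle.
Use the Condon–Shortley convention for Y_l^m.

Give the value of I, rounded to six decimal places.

0.000000

triangle: need 1≤l₃≤3, have 4; I=0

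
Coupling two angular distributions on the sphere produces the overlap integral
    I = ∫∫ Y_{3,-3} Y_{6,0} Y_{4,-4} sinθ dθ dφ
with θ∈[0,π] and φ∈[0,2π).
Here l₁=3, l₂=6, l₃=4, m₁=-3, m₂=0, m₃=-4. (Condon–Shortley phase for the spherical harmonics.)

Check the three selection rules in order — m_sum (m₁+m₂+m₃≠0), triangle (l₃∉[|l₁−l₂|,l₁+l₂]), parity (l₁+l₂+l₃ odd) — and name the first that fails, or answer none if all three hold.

Σmᵢ = -7  ✗
l₃∈[|l₁−l₂|,l₁+l₂]=[3,9], have l₃=4
Σlᵢ = 13 ⇒ odd

m_sum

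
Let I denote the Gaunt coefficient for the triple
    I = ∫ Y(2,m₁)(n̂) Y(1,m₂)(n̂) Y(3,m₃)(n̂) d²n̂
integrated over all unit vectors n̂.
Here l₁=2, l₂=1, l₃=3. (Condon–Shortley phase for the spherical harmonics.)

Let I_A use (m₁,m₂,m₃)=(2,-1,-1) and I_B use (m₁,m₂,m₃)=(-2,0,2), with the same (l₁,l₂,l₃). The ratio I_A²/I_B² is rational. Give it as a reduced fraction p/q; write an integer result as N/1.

Same 2,1,3: normalisation and zero-m 3j drop out of the ratio.
A: Δ: 0! 4! 2! / 7! → 1/105; sum: t=0:+1/48 = 1/48; 3j²(2 1 3; 2 -1 -1) = Δ·Π!·Σ² = 1/105  (sign +1)
B: Δ: 0! 4! 2! / 7! → 1/105; sum: t=0:+1/24 = 1/24; 3j²(2 1 3; -2 0 2) = Δ·Π!·Σ² = 1/21  (sign -1)
I_A²/I_B² = (1/105)/(1/21) = 1/5

1/5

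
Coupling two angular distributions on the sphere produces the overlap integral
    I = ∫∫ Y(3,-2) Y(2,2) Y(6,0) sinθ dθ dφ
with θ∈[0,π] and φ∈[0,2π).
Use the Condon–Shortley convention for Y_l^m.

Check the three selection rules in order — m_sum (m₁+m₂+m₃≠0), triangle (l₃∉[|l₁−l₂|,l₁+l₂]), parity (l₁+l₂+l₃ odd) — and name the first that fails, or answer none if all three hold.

triangle

azimuthal sum: -2 + 2 + 0 = 0  ✓
1 ≤ 6 ≤ 5 (triangle on l)  ✗
L = 3 + 2 + 6 = 11 (odd)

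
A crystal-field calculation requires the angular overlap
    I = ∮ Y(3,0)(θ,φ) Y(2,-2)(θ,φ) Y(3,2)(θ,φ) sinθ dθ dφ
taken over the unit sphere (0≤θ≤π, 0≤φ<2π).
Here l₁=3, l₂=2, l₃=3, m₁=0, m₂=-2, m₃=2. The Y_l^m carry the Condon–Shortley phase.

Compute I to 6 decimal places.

m-sum 0 ✓  L=8 even ✓  1≤3≤5 ✓
Π(2lᵢ+1) = 7×5×7 = 245
triangle coeff Δ(3,2,3) = 1/3780
Σ_t [0,2]: t=0:+1/24 t=1:−1/4 t=2:+1/24 = -1/6
(3j)²=4/105 [(3 2 3; 0 0 0)], sign=+1
Σ_t [0,0]: t=0:+1/24 = 1/24
(3j)²=1/21 [(3 2 3; 0 -2 2)], sign=-1
⇒ 4πI² = 4/9
I = (-1)√(4/9/(4π)) = -0.18806319

-0.188063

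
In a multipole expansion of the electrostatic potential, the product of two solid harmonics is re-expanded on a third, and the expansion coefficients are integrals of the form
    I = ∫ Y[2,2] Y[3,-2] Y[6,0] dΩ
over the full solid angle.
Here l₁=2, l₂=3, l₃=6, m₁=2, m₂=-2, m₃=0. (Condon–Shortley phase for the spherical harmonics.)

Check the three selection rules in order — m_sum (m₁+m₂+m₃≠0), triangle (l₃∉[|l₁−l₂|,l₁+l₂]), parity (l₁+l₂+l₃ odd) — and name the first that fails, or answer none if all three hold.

Σmᵢ = 0  ✓
l₃∈[|l₁−l₂|,l₁+l₂]=[1,5], have l₃=6  ✗
Σlᵢ = 11 ⇒ odd

triangle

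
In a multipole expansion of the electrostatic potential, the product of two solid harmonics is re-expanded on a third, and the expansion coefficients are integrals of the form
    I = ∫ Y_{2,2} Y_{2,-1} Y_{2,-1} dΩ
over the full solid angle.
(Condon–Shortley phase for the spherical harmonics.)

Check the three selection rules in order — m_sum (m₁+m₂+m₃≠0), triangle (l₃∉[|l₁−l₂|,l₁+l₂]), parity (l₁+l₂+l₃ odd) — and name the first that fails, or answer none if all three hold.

none

m₁+m₂+m₃ = 2 − 1 − 1 = 0  ✓
triangle: |2−2|=0 ≤ l₃=2 ≤ 2+2=4  ✓
parity: l₁+l₂+l₃ = 6 is even  ✓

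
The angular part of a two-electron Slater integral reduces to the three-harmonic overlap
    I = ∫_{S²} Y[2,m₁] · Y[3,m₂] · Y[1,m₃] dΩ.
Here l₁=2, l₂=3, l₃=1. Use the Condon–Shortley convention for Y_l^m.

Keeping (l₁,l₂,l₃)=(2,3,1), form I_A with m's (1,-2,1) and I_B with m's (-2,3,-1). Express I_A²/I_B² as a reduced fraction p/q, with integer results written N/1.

Same 2,3,1: normalisation and zero-m 3j drop out of the ratio.
A: Δ: 4! 0! 2! / 7! → 1/105; sum: t=1:−1/12 = -1/12; 3j²(2 3 1; 1 -2 1) = Δ·Π!·Σ² = 2/21  (sign -1)
B: Δ: 4! 0! 2! / 7! → 1/105; sum: t=4:+1/48 = 1/48; 3j²(2 3 1; -2 3 -1) = Δ·Π!·Σ² = 1/7  (sign +1)
I_A²/I_B² = (2/21)/(1/7) = 2/3

2/3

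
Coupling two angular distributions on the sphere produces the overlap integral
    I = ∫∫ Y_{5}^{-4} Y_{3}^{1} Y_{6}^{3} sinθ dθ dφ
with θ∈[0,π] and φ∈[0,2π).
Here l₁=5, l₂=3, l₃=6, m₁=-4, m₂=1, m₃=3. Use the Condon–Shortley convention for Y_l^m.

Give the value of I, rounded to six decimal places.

0.176531

m-sum 0 ✓  L=14 even ✓  2≤6≤8 ✓
Π(2lᵢ+1) = 11×7×13 = 1001
triangle coeff Δ(5,3,6) = 1/675675
Σ_t [0,2]: t=0:+1/8640 t=1:−1/2304 t=2:+1/8640 = -7/34560
(3j)²=7/429 [(5 3 6; 0 0 0)], sign=-1
Σ_t [1,2]: t=1:−1/241920 t=2:+1/40320 = 1/48384
(3j)²=24/1001 [(5 3 6; -4 1 3)], sign=-1
⇒ 4πI² = 56/143
I = (+1)√(56/143/(4π)) = 0.17653103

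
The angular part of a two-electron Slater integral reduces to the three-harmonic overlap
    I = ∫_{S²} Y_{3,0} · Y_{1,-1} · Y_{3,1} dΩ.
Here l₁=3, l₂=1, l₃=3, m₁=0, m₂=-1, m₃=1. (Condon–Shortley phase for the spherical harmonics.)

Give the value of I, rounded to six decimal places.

0.000000

Σlᵢ=7 odd — θ-integrand is odd under cosθ→−cosθ; I=0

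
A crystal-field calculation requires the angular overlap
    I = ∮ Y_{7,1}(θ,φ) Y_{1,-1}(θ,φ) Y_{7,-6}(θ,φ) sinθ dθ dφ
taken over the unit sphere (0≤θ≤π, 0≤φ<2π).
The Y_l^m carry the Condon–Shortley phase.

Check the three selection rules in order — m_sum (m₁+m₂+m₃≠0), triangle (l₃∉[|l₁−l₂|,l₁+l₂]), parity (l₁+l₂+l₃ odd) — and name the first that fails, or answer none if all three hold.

azimuthal sum: 1 − 1 − 6 = -6  ✗
6 ≤ 7 ≤ 8 (triangle on l)
L = 7 + 1 + 7 = 15 (odd)

m_sum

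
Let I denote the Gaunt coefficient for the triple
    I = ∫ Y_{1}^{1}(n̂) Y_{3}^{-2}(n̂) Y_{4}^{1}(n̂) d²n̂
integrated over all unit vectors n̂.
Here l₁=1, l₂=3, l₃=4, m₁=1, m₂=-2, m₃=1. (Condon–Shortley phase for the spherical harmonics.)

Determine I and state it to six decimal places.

-0.106622

Rules hold: Σm=0, L=8 even, 2≤4≤4.
N = 3·7·9 = 189
Δ = 0!·2!·6!/9! = 1/252
Racah Σ t=0..0: t=0:+1/36 = 1/36
⇒ 3j(1 3 4; 0 0 0)² = 4/63, sgn +1
Racah Σ t=0..0: t=0:+1/240 = 1/240
⇒ 3j(1 3 4; 1 -2 1)² = 1/84, sgn -1
4πI² = N·(3j₀)²·(3jₘ)² = 1/7
I = -1·√(0.142857/4π) = -0.10662181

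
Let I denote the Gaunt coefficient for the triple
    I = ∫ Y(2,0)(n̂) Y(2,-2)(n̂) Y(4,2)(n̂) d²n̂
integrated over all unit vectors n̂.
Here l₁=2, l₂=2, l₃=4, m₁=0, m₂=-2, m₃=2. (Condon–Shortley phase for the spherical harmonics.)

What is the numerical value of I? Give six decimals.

Checks pass: Σm=0; 8 even; l₃=4∈[0,4].
(2·2+1)(2·2+1)(2·4+1) = 225
Δ: 0! 4! 4! / 9! → 1/630
sum: t=0:+1/16 = 1/16
3j²(2 2 4; 0 0 0) = Δ·Π!·Σ² = 2/35  (sign +1)
sum: t=0:+1/96 = 1/96
3j²(2 2 4; 0 -2 2) = Δ·Π!·Σ² = 1/42  (sign +1)
combine: 4πI² = 225·2/35·1/42 = 15/49
take √, sign +1: I = 0.15607835

0.156078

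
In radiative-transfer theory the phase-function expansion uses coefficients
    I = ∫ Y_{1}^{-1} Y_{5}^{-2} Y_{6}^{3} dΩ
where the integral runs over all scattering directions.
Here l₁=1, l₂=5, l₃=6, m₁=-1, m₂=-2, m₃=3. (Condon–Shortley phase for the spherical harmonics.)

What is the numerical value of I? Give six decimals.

-0.245154

Rules hold: Σm=0, L=12 even, 4≤6≤6.
N = 3·11·13 = 429
Δ = 0!·2!·10!/13! = 1/858
Racah Σ t=0..0: t=0:+1/14400 = 1/14400
⇒ 3j(1 5 6; 0 0 0)² = 6/143, sgn +1
Racah Σ t=0..0: t=0:+1/60480 = 1/60480
⇒ 3j(1 5 6; -1 -2 3)² = 6/143, sgn -1
4πI² = N·(3j₀)²·(3jₘ)² = 108/143
I = -1·√(0.755245/4π) = -0.24515397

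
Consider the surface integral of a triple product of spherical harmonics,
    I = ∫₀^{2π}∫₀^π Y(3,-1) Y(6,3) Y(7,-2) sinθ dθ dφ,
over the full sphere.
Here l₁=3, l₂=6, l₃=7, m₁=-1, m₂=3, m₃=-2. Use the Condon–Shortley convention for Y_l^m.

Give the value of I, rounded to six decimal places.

-0.122872

Checks pass: Σm=0; 16 even; l₃=7∈[3,9].
(2·3+1)(2·6+1)(2·7+1) = 1365
Δ: 2! 4! 10! / 17! → 1/2042040
sum: t=0:+1/207360 t=1:−1/57600 t=2:+1/207360 = -1/129600
3j²(3 6 7; 0 0 0) = Δ·Π!·Σ² = 168/12155  (sign +1)
sum: t=0:+1/17418240 t=1:−1/483840 t=2:+1/241920 = 37/17418240
3j²(3 6 7; -1 3 -2) = Δ·Π!·Σ² = 1369/136136  (sign -1)
combine: 4πI² = 1365·168/12155·1369/136136 = 86247/454597
take √, sign -1: I = -0.12287224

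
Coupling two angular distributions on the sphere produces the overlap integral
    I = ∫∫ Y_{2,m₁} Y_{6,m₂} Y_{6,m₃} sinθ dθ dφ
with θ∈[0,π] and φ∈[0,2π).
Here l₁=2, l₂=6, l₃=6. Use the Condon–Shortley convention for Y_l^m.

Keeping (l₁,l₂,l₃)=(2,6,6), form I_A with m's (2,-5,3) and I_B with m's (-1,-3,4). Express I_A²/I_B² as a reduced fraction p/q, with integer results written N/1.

Same 2,6,6: normalisation and zero-m 3j drop out of the ratio.
A: Δ: 2! 2! 10! / 15! → 1/90090; sum: t=0:+1/1451520 = 1/1451520; 3j²(2 6 6; 2 -5 3) = Δ·Π!·Σ² = 1/91  (sign -1)
B: Δ: 2! 2! 10! / 15! → 1/90090; sum: t=1:−1/161280 t=2:+1/725760 = -1/207360; 3j²(2 6 6; -1 -3 4) = Δ·Π!·Σ² = 7/286  (sign -1)
I_A²/I_B² = (1/91)/(7/286) = 22/49

22/49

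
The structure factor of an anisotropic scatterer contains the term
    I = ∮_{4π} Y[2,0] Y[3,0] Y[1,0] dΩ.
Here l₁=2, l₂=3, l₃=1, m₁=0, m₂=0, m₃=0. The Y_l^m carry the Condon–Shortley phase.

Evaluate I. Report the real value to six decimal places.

m-sum 0 ✓  L=6 even ✓  1≤1≤5 ✓
Π(2lᵢ+1) = 5×7×3 = 105
triangle coeff Δ(2,3,1) = 1/105
Σ_t [2,2]: t=2:+1/4 = 1/4
(3j)²=3/35 [(2 3 1; 0 0 0)], sign=-1
(m-triple is (0,0,0) — same symbol as above.)
⇒ 4πI² = 27/35
I = (+1)√(27/35/(4π)) = 0.24776670

0.247767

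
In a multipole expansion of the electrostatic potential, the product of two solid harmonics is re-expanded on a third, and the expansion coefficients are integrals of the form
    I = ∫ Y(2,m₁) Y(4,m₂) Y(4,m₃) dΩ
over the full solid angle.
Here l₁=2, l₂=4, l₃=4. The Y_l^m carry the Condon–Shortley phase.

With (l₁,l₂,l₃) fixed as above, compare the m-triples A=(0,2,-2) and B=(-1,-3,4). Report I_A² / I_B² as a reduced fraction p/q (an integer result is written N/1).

l's match ⇒ only the (l;m) 3-j factors differ between A and B.
A: triangle coeff Δ(2,4,4) = 1/13860; Σ_t [0,2]: t=0:+1/2880 t=1:−1/120 t=2:+1/192 = -1/360; (3j)²=16/3465 [(2 4 4; 0 2 -2)], sign=-1
B: triangle coeff Δ(2,4,4) = 1/13860; Σ_t [1,1]: t=1:−1/1440 = -1/1440; (3j)²=7/165 [(2 4 4; -1 -3 4)], sign=-1
I_A²/I_B² = (16/3465)/(7/165) = 16/147

16/147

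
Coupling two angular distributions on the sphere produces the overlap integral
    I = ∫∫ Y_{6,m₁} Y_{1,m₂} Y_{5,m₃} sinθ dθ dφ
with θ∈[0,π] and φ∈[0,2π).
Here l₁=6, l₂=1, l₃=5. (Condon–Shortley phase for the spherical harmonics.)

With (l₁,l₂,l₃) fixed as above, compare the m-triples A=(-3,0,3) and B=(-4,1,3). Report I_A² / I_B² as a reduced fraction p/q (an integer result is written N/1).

Shared (l₁,l₂,l₃)=(6,1,5): N and (l;000)² cancel in I_A²/I_B².
A: Δ = 2!·10!·0!/13! = 1/858; Racah Σ t=1..1: t=1:−1/80640 = -1/80640; ⇒ 3j(6 1 5; -3 0 3)² = 9/286, sgn -1
B: Δ = 2!·10!·0!/13! = 1/858; Racah Σ t=2..2: t=2:+1/161280 = 1/161280; ⇒ 3j(6 1 5; -4 1 3)² = 15/286, sgn +1
I_A²/I_B² = (9/286)/(15/286) = 3/5

3/5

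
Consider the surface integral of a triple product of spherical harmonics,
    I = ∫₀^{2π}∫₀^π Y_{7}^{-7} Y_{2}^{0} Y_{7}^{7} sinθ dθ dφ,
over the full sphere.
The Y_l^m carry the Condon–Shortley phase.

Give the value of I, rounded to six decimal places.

0.259734

Checks pass: Σm=0; 16 even; l₃=7∈[5,9].
(2·7+1)(2·2+1)(2·7+1) = 1125
Δ: 2! 12! 2! / 17! → 1/185640
sum: t=0:+1/2419200 t=1:−1/518400 t=2:+1/2419200 = -1/907200
3j²(7 2 7; 0 0 0) = Δ·Π!·Σ² = 56/3315  (sign +1)
sum: t=2:+1/1916006400 = 1/1916006400
3j²(7 2 7; -7 0 7) = Δ·Π!·Σ² = 91/2040  (sign +1)
combine: 4πI² = 1125·56/3315·91/2040 = 245/289
take √, sign +1: I = 0.25973423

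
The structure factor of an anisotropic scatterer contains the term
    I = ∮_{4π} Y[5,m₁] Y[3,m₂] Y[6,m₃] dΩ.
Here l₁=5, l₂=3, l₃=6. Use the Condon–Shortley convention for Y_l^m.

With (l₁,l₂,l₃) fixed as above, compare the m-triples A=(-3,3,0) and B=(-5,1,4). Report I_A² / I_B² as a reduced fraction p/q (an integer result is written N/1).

l's match ⇒ only the (l;m) 3-j factors differ between A and B.
A: triangle coeff Δ(5,3,6) = 1/675675; Σ_t [2,2]: t=2:+1/69120 = 1/69120; (3j)²=4/429 [(5 3 6; -3 3 0)], sign=+1
B: triangle coeff Δ(5,3,6) = 1/675675; Σ_t [2,2]: t=2:+1/322560 = 1/322560; (3j)²=18/1001 [(5 3 6; -5 1 4)], sign=+1
I_A²/I_B² = (4/429)/(18/1001) = 14/27

14/27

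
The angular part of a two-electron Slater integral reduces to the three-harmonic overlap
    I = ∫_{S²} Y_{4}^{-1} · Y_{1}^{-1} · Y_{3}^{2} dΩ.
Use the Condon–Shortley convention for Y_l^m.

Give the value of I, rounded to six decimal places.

-0.106622

Rules hold: Σm=0, L=8 even, 3≤3≤5.
N = 9·3·7 = 189
Δ = 2!·6!·0!/9! = 1/252
Racah Σ t=1..1: t=1:−1/36 = -1/36
⇒ 3j(4 1 3; 0 0 0)² = 4/63, sgn +1
Racah Σ t=0..0: t=0:+1/240 = 1/240
⇒ 3j(4 1 3; -1 -1 2)² = 1/84, sgn -1
4πI² = N·(3j₀)²·(3jₘ)² = 1/7
I = -1·√(0.142857/4π) = -0.10662181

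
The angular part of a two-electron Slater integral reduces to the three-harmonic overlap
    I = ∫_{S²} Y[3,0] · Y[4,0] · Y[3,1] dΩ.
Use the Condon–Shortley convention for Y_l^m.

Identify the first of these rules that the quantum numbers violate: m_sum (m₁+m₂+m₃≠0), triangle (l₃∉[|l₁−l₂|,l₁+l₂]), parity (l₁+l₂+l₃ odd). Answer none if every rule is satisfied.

m_sum

Σmᵢ = 1  ✗
l₃∈[|l₁−l₂|,l₁+l₂]=[1,7], have l₃=3
Σlᵢ = 10 ⇒ even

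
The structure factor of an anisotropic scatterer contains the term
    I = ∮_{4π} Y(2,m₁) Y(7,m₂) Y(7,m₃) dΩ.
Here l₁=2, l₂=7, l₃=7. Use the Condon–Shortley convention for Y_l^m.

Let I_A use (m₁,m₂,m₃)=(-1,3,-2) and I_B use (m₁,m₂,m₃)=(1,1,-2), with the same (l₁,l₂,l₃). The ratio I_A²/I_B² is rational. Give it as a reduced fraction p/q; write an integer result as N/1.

625/243

l's match ⇒ only the (l;m) 3-j factors differ between A and B.
A: triangle coeff Δ(2,7,7) = 1/185640; Σ_t [1,2]: t=1:−1/4354560 t=2:+1/1935360 = 1/3483648; (3j)²=125/12376 [(2 7 7; -1 3 -2)], sign=-1
B: triangle coeff Δ(2,7,7) = 1/185640; Σ_t [0,1]: t=0:+1/1935360 t=1:−1/1209600 = -1/3225600; (3j)²=243/61880 [(2 7 7; 1 1 -2)], sign=+1
I_A²/I_B² = (125/12376)/(243/61880) = 625/243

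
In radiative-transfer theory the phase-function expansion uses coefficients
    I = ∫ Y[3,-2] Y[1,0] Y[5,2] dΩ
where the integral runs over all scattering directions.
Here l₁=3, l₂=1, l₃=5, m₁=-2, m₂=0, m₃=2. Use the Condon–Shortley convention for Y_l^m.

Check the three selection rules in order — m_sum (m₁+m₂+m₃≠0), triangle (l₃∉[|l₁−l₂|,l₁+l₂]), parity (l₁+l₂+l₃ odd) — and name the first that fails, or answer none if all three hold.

triangle

Σmᵢ = 0  ✓
l₃∈[|l₁−l₂|,l₁+l₂]=[2,4], have l₃=5  ✗
Σlᵢ = 9 ⇒ odd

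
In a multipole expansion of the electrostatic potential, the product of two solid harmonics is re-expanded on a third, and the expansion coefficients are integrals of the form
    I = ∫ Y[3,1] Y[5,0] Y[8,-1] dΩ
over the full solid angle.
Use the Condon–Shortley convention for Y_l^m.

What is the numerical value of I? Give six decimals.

-0.215961

Rules hold: Σm=0, L=16 even, 2≤8≤8.
N = 7·11·17 = 1309
Δ = 0!·6!·10!/17! = 1/136136
Racah Σ t=0..0: t=0:+1/518400 = 1/518400
⇒ 3j(3 5 8; 0 0 0)² = 56/2431, sgn +1
Racah Σ t=0..0: t=0:+1/691200 = 1/691200
⇒ 3j(3 5 8; 1 0 -1)² = 189/9724, sgn -1
4πI² = N·(3j₀)²·(3jₘ)² = 18522/31603
I = -1·√(0.586084/4π) = -0.21596076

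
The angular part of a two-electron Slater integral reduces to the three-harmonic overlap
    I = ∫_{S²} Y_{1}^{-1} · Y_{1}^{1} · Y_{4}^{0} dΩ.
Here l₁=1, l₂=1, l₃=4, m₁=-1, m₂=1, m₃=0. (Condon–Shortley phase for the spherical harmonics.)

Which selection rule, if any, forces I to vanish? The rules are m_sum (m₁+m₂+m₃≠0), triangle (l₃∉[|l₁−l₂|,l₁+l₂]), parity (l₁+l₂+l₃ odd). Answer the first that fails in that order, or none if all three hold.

triangle

Σmᵢ = 0  ✓
l₃∈[|l₁−l₂|,l₁+l₂]=[0,2], have l₃=4  ✗
Σlᵢ = 6 ⇒ even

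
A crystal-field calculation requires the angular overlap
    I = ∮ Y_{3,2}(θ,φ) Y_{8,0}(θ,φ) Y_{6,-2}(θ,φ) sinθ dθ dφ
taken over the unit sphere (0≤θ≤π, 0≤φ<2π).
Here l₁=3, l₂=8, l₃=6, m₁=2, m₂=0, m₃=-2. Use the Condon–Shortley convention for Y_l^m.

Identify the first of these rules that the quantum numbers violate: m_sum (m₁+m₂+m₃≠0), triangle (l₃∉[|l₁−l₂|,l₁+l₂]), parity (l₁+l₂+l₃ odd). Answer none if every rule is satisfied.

azimuthal sum: 2 + 0 − 2 = 0  ✓
5 ≤ 6 ≤ 11 (triangle on l)  ✓
L = 3 + 8 + 6 = 17 (odd)  ✗

parity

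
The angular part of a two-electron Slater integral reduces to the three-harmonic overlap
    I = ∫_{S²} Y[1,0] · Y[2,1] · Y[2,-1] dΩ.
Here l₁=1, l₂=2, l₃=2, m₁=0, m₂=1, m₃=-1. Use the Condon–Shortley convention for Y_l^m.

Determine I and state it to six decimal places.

Σlᵢ=5 odd — θ-integrand is odd under cosθ→−cosθ; I=0

0.000000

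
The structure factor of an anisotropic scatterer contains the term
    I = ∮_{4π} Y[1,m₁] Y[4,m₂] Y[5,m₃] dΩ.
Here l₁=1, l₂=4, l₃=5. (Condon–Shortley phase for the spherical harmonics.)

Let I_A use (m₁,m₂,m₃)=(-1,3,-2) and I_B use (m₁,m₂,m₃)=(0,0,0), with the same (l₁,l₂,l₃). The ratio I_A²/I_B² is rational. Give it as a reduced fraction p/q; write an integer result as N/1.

Shared (l₁,l₂,l₃)=(1,4,5): N and (l;000)² cancel in I_A²/I_B².
A: Δ = 0!·2!·8!/11! = 1/495; Racah Σ t=0..0: t=0:+1/10080 = 1/10080; ⇒ 3j(1 4 5; -1 3 -2)² = 1/165, sgn -1
B: Δ = 0!·2!·8!/11! = 1/495; Racah Σ t=0..0: t=0:+1/576 = 1/576; ⇒ 3j(1 4 5; 0 0 0)² = 5/99, sgn -1
I_A²/I_B² = (1/165)/(5/99) = 3/25

3/25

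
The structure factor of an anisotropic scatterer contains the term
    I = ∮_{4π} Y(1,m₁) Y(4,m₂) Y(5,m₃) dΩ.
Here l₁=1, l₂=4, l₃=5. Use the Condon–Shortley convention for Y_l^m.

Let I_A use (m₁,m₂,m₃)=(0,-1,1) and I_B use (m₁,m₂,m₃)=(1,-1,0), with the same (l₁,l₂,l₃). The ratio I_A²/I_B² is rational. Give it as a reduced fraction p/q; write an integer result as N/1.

12/5

l's match ⇒ only the (l;m) 3-j factors differ between A and B.
A: triangle coeff Δ(1,4,5) = 1/495; Σ_t [0,0]: t=0:+1/720 = 1/720; (3j)²=8/165 [(1 4 5; 0 -1 1)], sign=+1
B: triangle coeff Δ(1,4,5) = 1/495; Σ_t [0,0]: t=0:+1/1440 = 1/1440; (3j)²=2/99 [(1 4 5; 1 -1 0)], sign=-1
I_A²/I_B² = (8/165)/(2/99) = 12/5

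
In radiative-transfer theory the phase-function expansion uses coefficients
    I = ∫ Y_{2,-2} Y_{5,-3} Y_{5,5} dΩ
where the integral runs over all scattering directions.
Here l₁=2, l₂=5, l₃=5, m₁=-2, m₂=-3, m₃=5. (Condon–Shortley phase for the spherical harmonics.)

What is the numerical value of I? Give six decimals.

Checks pass: Σm=0; 12 even; l₃=5∈[3,7].
(2·2+1)(2·5+1)(2·5+1) = 605
Δ: 2! 2! 8! / 13! → 1/38610
sum: t=0:+1/2880 t=1:−1/576 t=2:+1/2880 = -1/960
3j²(2 5 5; 0 0 0) = Δ·Π!·Σ² = 10/429  (sign +1)
sum: t=2:+1/161280 = 1/161280
3j²(2 5 5; -2 -3 5) = Δ·Π!·Σ² = 1/143  (sign +1)
combine: 4πI² = 605·10/429·1/143 = 50/507
take √, sign +1: I = 0.08858824

0.088588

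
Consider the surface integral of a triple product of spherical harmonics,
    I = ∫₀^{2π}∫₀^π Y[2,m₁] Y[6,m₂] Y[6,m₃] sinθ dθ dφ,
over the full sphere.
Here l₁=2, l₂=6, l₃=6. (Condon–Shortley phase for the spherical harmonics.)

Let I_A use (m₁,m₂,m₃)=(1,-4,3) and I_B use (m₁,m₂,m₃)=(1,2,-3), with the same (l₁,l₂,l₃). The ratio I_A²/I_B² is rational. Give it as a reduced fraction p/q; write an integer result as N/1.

49/30

l's match ⇒ only the (l;m) 3-j factors differ between A and B.
A: triangle coeff Δ(2,6,6) = 1/90090; Σ_t [0,1]: t=0:+1/161280 t=1:−1/725760 = 1/207360; (3j)²=7/286 [(2 6 6; 1 -4 3)], sign=-1
B: triangle coeff Δ(2,6,6) = 1/90090; Σ_t [0,1]: t=0:+1/161280 t=1:−1/60480 = -1/96768; (3j)²=15/1001 [(2 6 6; 1 2 -3)], sign=+1
I_A²/I_B² = (7/286)/(15/1001) = 49/30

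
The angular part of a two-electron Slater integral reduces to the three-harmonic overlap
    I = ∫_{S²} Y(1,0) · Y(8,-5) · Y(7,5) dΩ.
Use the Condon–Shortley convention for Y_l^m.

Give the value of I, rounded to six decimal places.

Checks pass: Σm=0; 16 even; l₃=7∈[7,9].
(2·1+1)(2·8+1)(2·7+1) = 765
Δ: 2! 0! 14! / 17! → 1/2040
sum: t=1:−1/25401600 = -1/25401600
3j²(1 8 7; 0 0 0) = Δ·Π!·Σ² = 8/255  (sign +1)
sum: t=1:−1/958003200 = -1/958003200
3j²(1 8 7; 0 -5 5) = Δ·Π!·Σ² = 13/680  (sign -1)
combine: 4πI² = 765·8/255·13/680 = 39/85
take √, sign -1: I = -0.19108118

-0.191081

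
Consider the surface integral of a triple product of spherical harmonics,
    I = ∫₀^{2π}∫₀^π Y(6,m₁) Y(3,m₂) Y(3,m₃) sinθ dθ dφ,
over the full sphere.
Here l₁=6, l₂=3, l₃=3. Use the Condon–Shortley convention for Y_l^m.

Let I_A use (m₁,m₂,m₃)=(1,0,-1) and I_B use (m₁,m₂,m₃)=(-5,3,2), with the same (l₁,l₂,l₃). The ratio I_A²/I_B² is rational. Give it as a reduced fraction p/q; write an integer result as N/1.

25/33

Same 6,3,3: normalisation and zero-m 3j drop out of the ratio.
A: Δ: 6! 6! 0! / 13! → 1/12012; sum: t=3:−1/1728 = -1/1728; 3j²(6 3 3; 1 0 -1) = Δ·Π!·Σ² = 25/858  (sign -1)
B: Δ: 6! 6! 0! / 13! → 1/12012; sum: t=6:+1/86400 = 1/86400; 3j²(6 3 3; -5 3 2) = Δ·Π!·Σ² = 1/26  (sign -1)
I_A²/I_B² = (25/858)/(1/26) = 25/33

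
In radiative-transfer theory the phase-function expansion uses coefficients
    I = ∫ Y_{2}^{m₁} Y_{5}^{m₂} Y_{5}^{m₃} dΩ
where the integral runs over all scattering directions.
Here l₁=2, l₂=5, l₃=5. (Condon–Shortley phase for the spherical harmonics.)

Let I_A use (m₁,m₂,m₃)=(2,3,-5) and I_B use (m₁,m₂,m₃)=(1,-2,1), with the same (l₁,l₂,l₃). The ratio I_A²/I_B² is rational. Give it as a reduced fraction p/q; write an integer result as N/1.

l's match ⇒ only the (l;m) 3-j factors differ between A and B.
A: triangle coeff Δ(2,5,5) = 1/38610; Σ_t [0,0]: t=0:+1/161280 = 1/161280; (3j)²=1/143 [(2 5 5; 2 3 -5)], sign=+1
B: triangle coeff Δ(2,5,5) = 1/38610; Σ_t [0,1]: t=0:+1/1440 t=1:−1/2880 = 1/2880; (3j)²=7/715 [(2 5 5; 1 -2 1)], sign=+1
I_A²/I_B² = (1/143)/(7/715) = 5/7

5/7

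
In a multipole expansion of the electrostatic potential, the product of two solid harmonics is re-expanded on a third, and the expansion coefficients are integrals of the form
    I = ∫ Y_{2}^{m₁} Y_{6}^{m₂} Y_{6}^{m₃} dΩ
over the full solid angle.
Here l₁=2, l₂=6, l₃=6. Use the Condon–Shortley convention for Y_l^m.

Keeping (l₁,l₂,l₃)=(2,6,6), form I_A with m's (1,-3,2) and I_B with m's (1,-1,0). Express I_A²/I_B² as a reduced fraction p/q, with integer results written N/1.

l's match ⇒ only the (l;m) 3-j factors differ between A and B.
A: triangle coeff Δ(2,6,6) = 1/90090; Σ_t [0,1]: t=0:+1/60480 t=1:−1/161280 = 1/96768; (3j)²=15/1001 [(2 6 6; 1 -3 2)], sign=+1
B: triangle coeff Δ(2,6,6) = 1/90090; Σ_t [0,1]: t=0:+1/28800 t=1:−1/34560 = 1/172800; (3j)²=1/1430 [(2 6 6; 1 -1 0)], sign=+1
I_A²/I_B² = (15/1001)/(1/1430) = 150/7

150/7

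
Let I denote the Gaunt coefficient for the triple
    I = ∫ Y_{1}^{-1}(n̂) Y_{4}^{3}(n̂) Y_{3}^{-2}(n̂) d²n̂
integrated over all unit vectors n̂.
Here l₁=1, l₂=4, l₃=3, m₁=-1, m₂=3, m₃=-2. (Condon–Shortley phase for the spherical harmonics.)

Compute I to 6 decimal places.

Rules hold: Σm=0, L=8 even, 3≤3≤5.
N = 3·9·7 = 189
Δ = 2!·0!·6!/9! = 1/252
Racah Σ t=1..1: t=1:−1/36 = -1/36
⇒ 3j(1 4 3; 0 0 0)² = 4/63, sgn +1
Racah Σ t=2..2: t=2:+1/240 = 1/240
⇒ 3j(1 4 3; -1 3 -2)² = 1/12, sgn -1
4πI² = N·(3j₀)²·(3jₘ)² = 1/1
I = -1·√(1/4π) = -0.28209479

-0.282095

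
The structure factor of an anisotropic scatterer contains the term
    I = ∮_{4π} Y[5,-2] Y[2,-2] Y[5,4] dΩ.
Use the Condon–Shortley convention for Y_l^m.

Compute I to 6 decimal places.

Checks pass: Σm=0; 12 even; l₃=5∈[3,7].
(2·5+1)(2·2+1)(2·5+1) = 605
Δ: 2! 8! 2! / 13! → 1/38610
sum: t=0:+1/2880 t=1:−1/576 t=2:+1/2880 = -1/960
3j²(5 2 5; 0 0 0) = Δ·Π!·Σ² = 10/429  (sign +1)
sum: t=0:+1/20160 = 1/20160
3j²(5 2 5; -2 -2 4) = Δ·Π!·Σ² = 12/715  (sign -1)
combine: 4πI² = 605·10/429·12/715 = 40/169
take √, sign -1: I = -0.13724032

-0.137240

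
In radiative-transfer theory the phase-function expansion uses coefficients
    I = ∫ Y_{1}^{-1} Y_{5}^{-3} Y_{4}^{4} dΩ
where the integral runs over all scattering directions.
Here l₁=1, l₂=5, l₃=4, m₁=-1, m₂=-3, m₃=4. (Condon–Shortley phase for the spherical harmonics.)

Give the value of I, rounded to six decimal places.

Checks pass: Σm=0; 10 even; l₃=4∈[4,6].
(2·1+1)(2·5+1)(2·4+1) = 297
Δ: 2! 0! 8! / 11! → 1/495
sum: t=1:−1/576 = -1/576
3j²(1 5 4; 0 0 0) = Δ·Π!·Σ² = 5/99  (sign -1)
sum: t=2:+1/80640 = 1/80640
3j²(1 5 4; -1 -3 4) = Δ·Π!·Σ² = 1/495  (sign +1)
combine: 4πI² = 297·5/99·1/495 = 1/33
take √, sign -1: I = -0.04910640

-0.049106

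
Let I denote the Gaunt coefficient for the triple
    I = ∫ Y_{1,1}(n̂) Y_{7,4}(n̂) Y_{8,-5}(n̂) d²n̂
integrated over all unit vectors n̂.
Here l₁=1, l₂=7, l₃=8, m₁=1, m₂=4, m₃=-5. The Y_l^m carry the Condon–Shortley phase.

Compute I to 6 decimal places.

Rules hold: Σm=0, L=16 even, 6≤8≤8.
N = 3·15·17 = 765
Δ = 0!·2!·14!/17! = 1/2040
Racah Σ t=0..0: t=0:+1/25401600 = 1/25401600
⇒ 3j(1 7 8; 0 0 0)² = 8/255, sgn +1
Racah Σ t=0..0: t=0:+1/479001600 = 1/479001600
⇒ 3j(1 7 8; 1 4 -5)² = 13/340, sgn -1
4πI² = N·(3j₀)²·(3jₘ)² = 78/85
I = -1·√(0.917647/4π) = -0.27022959

-0.270230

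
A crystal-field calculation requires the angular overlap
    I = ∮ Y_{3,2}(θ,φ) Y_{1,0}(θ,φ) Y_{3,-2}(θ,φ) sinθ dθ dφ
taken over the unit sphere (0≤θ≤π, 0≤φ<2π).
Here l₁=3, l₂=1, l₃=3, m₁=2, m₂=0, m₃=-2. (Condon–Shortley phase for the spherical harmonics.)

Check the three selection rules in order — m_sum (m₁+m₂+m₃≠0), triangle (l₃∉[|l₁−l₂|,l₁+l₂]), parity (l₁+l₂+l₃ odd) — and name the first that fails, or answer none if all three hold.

parity

azimuthal sum: 2 + 0 − 2 = 0  ✓
2 ≤ 3 ≤ 4 (triangle on l)  ✓
L = 3 + 1 + 3 = 7 (odd)  ✗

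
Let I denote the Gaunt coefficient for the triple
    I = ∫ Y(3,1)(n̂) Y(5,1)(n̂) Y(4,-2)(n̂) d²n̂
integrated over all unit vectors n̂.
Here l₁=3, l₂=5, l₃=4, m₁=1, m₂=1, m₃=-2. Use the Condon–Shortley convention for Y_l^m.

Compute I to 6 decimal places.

Checks pass: Σm=0; 12 even; l₃=4∈[2,8].
(2·3+1)(2·5+1)(2·4+1) = 693
Δ: 4! 2! 6! / 13! → 1/180180
sum: t=1:−1/576 t=2:+1/144 t=3:−1/576 = 1/288
3j²(3 5 4; 0 0 0) = Δ·Π!·Σ² = 20/1001  (sign +1)
sum: t=0:+1/34560 t=1:−1/720 t=2:+1/384 = 43/34560
3j²(3 5 4; 1 1 -2) = Δ·Π!·Σ² = 1849/180180  (sign +1)
combine: 4πI² = 693·20/1001·1849/180180 = 1849/13013
take √, sign +1: I = 0.10633465

0.106335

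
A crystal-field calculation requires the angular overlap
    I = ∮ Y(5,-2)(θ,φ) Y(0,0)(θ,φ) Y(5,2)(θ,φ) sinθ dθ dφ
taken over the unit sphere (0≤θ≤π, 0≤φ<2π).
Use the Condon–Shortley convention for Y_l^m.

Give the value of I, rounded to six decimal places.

0.282095

m-sum 0 ✓  L=10 even ✓  5≤5≤5 ✓
Π(2lᵢ+1) = 11×1×11 = 121
triangle coeff Δ(5,0,5) = 1/11
Σ_t [0,0]: t=0:+1/14400 = 1/14400
(3j)²=1/11 [(5 0 5; 0 0 0)], sign=-1
Σ_t [0,0]: t=0:+1/30240 = 1/30240
(3j)²=1/11 [(5 0 5; -2 0 2)], sign=-1
⇒ 4πI² = 1/1
I = (+1)√(1/1/(4π)) = 0.28209479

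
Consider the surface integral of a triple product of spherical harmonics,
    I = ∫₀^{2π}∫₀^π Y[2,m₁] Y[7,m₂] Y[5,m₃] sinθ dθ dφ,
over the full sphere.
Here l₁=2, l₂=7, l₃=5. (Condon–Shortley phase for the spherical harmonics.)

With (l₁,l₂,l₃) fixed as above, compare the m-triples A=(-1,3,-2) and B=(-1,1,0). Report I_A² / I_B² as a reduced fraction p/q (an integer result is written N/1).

Shared (l₁,l₂,l₃)=(2,7,5): N and (l;000)² cancel in I_A²/I_B².
A: Δ = 4!·0!·10!/15! = 1/15015; Racah Σ t=3..3: t=3:−1/181440 = -1/181440; ⇒ 3j(2 7 5; -1 3 -2)² = 32/1001, sgn +1
B: Δ = 4!·0!·10!/15! = 1/15015; Racah Σ t=3..3: t=3:−1/86400 = -1/86400; ⇒ 3j(2 7 5; -1 1 0)² = 16/715, sgn +1
I_A²/I_B² = (32/1001)/(16/715) = 10/7

10/7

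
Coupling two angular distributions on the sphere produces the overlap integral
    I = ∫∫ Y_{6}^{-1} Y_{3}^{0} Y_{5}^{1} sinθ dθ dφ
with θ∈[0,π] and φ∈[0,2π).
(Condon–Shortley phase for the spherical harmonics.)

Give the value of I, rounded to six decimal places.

-0.123080

Checks pass: Σm=0; 14 even; l₃=5∈[3,9].
(2·6+1)(2·3+1)(2·5+1) = 1001
Δ: 4! 8! 2! / 15! → 1/675675
sum: t=1:−1/8640 t=2:+1/2304 t=3:−1/8640 = 7/34560
3j²(6 3 5; 0 0 0) = Δ·Π!·Σ² = 7/429  (sign -1)
sum: t=1:−1/17280 t=2:+1/2880 t=3:−1/6912 = 1/6912
3j²(6 3 5; -1 0 1) = Δ·Π!·Σ² = 5/429  (sign +1)
combine: 4πI² = 1001·7/429·5/429 = 245/1287
take √, sign -1: I = -0.12308038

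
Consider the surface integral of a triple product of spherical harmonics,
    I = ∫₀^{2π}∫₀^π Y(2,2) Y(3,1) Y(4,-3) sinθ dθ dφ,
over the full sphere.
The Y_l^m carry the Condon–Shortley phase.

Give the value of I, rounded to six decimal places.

0.000000

Σlᵢ=9 odd — θ-integrand is odd under cosθ→−cosθ; I=0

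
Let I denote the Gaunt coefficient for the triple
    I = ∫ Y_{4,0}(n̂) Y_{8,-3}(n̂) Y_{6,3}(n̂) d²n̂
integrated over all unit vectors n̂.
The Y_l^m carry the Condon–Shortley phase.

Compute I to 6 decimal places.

m-sum 0 ✓  L=18 even ✓  4≤6≤12 ✓
Π(2lᵢ+1) = 9×17×13 = 1989
triangle coeff Δ(4,8,6) = 1/23279256
Σ_t [2,4]: t=2:+1/1658880 t=3:−1/518400 t=4:+1/1658880 = -1/1382400
(3j)²=504/46189 [(4 8 6; 0 0 0)], sign=-1
Σ_t [2,4]: t=2:+1/2903040 t=3:−1/2903040 t=4:+1/34836480 = 1/34836480
(3j)²=25/117572 [(4 8 6; 0 -3 3)], sign=-1
⇒ 4πI² = 4050/877591
I = (+1)√(4050/877591/(4π)) = 0.01916357

0.019164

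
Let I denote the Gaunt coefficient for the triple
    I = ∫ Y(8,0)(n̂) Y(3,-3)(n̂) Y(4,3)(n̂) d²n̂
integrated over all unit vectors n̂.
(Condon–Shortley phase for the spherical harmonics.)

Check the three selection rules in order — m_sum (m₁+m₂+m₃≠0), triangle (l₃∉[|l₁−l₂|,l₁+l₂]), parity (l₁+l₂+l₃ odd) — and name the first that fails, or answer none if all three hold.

triangle

Σmᵢ = 0  ✓
l₃∈[|l₁−l₂|,l₁+l₂]=[5,11], have l₃=4  ✗
Σlᵢ = 15 ⇒ odd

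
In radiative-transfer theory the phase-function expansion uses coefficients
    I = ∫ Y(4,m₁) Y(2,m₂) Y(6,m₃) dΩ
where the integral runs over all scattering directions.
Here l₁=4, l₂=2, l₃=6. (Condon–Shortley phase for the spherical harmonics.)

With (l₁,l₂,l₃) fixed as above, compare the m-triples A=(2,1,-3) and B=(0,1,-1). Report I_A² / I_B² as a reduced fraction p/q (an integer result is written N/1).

Shared (l₁,l₂,l₃)=(4,2,6): N and (l;000)² cancel in I_A²/I_B².
A: Δ = 0!·8!·4!/13! = 1/6435; Racah Σ t=0..0: t=0:+1/8640 = 1/8640; ⇒ 3j(4 2 6; 2 1 -3)² = 28/715, sgn -1
B: Δ = 0!·8!·4!/13! = 1/6435; Racah Σ t=0..0: t=0:+1/3456 = 1/3456; ⇒ 3j(4 2 6; 0 1 -1)² = 35/1287, sgn -1
I_A²/I_B² = (28/715)/(35/1287) = 36/25

36/25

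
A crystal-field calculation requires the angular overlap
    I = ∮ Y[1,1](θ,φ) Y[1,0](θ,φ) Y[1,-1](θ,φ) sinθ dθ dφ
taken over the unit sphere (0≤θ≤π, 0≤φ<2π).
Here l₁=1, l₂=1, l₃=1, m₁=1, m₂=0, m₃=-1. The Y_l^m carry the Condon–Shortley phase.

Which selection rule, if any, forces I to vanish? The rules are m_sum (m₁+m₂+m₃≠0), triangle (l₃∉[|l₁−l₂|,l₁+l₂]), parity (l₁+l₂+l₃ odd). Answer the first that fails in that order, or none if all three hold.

Σmᵢ = 0  ✓
l₃∈[|l₁−l₂|,l₁+l₂]=[0,2], have l₃=1  ✓
Σlᵢ = 3 ⇒ odd  ✗

parity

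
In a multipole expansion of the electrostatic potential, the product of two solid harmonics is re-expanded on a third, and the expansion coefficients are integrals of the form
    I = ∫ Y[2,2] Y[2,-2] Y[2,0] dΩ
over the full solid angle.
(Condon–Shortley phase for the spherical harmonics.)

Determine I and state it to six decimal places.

-0.180224

Rules hold: Σm=0, L=6 even, 0≤2≤4.
N = 5·5·5 = 125
Δ = 2!·2!·2!/7! = 1/630
Racah Σ t=0..2: t=0:+1/8 t=1:−1/1 t=2:+1/8 = -3/4
⇒ 3j(2 2 2; 0 0 0)² = 2/35, sgn -1
Racah Σ t=0..0: t=0:+1/8 = 1/8
⇒ 3j(2 2 2; 2 -2 0)² = 2/35, sgn +1
4πI² = N·(3j₀)²·(3jₘ)² = 20/49
I = -1·√(0.408163/4π) = -0.18022375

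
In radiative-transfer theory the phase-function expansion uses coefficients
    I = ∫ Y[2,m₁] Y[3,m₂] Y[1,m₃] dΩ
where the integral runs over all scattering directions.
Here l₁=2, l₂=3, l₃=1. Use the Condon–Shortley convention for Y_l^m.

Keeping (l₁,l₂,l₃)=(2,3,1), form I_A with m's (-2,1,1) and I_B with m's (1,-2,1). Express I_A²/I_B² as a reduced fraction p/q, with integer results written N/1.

Same 2,3,1: normalisation and zero-m 3j drop out of the ratio.
A: Δ: 4! 0! 2! / 7! → 1/105; sum: t=4:+1/48 = 1/48; 3j²(2 3 1; -2 1 1) = Δ·Π!·Σ² = 1/105  (sign +1)
B: Δ: 4! 0! 2! / 7! → 1/105; sum: t=1:−1/12 = -1/12; 3j²(2 3 1; 1 -2 1) = Δ·Π!·Σ² = 2/21  (sign -1)
I_A²/I_B² = (1/105)/(2/21) = 1/10

1/10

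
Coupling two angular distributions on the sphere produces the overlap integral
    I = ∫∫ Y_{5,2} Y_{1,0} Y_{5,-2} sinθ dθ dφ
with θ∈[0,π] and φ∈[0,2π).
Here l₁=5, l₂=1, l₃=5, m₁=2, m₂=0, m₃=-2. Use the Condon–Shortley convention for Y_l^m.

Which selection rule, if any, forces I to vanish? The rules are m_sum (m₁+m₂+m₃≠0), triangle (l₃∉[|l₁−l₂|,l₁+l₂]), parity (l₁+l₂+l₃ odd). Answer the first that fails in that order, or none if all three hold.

azimuthal sum: 2 + 0 − 2 = 0  ✓
4 ≤ 5 ≤ 6 (triangle on l)  ✓
L = 5 + 1 + 5 = 11 (odd)  ✗

parity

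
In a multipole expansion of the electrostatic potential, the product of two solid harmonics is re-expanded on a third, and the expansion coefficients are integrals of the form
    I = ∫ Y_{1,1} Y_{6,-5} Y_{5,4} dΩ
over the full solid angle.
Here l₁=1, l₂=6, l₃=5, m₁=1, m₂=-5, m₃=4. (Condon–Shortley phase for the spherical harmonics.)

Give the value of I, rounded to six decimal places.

-0.303018

Rules hold: Σm=0, L=12 even, 5≤5≤7.
N = 3·13·11 = 429
Δ = 2!·0!·10!/13! = 1/858
Racah Σ t=1..1: t=1:−1/14400 = -1/14400
⇒ 3j(1 6 5; 0 0 0)² = 6/143, sgn +1
Racah Σ t=0..0: t=0:+1/725760 = 1/725760
⇒ 3j(1 6 5; 1 -5 4)² = 5/78, sgn -1
4πI² = N·(3j₀)²·(3jₘ)² = 15/13
I = -1·√(1.15385/4π) = -0.30301841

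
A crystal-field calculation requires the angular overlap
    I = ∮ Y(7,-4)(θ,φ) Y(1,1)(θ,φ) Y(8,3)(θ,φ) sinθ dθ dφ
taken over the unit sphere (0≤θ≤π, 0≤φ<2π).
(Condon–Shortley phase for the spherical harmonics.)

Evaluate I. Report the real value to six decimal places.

m-sum 0 ✓  L=16 even ✓  6≤8≤8 ✓
Π(2lᵢ+1) = 15×3×17 = 765
triangle coeff Δ(7,1,8) = 1/2040
Σ_t [0,0]: t=0:+1/25401600 = 1/25401600
(3j)²=8/255 [(7 1 8; 0 0 0)], sign=+1
Σ_t [0,0]: t=0:+1/479001600 = 1/479001600
(3j)²=1/204 [(7 1 8; -4 1 3)], sign=-1
⇒ 4πI² = 2/17
I = (-1)√(2/17/(4π)) = -0.09675772

-0.096758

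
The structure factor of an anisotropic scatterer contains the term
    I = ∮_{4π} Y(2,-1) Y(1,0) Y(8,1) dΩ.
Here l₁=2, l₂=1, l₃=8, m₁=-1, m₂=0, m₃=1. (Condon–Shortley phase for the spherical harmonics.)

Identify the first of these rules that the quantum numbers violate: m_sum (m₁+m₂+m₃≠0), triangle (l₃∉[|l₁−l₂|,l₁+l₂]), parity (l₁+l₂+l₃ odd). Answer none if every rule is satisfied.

triangle

azimuthal sum: -1 + 0 + 1 = 0  ✓
1 ≤ 8 ≤ 3 (triangle on l)  ✗
L = 2 + 1 + 8 = 11 (odd)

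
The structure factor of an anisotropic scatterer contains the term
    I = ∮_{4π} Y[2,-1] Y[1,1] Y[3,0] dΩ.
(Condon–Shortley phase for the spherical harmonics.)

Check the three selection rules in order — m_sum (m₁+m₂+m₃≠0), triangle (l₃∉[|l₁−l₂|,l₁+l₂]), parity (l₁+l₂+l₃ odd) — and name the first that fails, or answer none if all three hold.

azimuthal sum: -1 + 1 + 0 = 0  ✓
1 ≤ 3 ≤ 3 (triangle on l)  ✓
L = 2 + 1 + 3 = 6 (even)  ✓

none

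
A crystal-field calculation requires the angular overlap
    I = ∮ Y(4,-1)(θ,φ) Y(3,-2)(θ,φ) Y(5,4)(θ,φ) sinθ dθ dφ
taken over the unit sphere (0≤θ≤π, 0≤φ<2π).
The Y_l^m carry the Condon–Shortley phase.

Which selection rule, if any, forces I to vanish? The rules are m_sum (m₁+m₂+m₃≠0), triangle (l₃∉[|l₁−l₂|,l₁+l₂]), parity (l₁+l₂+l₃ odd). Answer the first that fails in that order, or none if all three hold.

m_sum

azimuthal sum: -1 − 2 + 4 = 1  ✗
1 ≤ 5 ≤ 7 (triangle on l)
L = 4 + 3 + 5 = 12 (even)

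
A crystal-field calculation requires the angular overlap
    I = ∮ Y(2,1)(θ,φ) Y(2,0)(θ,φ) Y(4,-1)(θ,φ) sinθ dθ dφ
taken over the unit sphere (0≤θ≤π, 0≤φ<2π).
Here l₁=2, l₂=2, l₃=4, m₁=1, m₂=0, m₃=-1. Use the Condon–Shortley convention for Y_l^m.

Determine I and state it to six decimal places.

-0.220728

Rules hold: Σm=0, L=8 even, 0≤4≤4.
N = 5·5·9 = 225
Δ = 0!·4!·4!/9! = 1/630
Racah Σ t=0..0: t=0:+1/16 = 1/16
⇒ 3j(2 2 4; 0 0 0)² = 2/35, sgn +1
Racah Σ t=0..0: t=0:+1/24 = 1/24
⇒ 3j(2 2 4; 1 0 -1)² = 1/21, sgn -1
4πI² = N·(3j₀)²·(3jₘ)² = 30/49
I = -1·√(0.612245/4π) = -0.22072812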